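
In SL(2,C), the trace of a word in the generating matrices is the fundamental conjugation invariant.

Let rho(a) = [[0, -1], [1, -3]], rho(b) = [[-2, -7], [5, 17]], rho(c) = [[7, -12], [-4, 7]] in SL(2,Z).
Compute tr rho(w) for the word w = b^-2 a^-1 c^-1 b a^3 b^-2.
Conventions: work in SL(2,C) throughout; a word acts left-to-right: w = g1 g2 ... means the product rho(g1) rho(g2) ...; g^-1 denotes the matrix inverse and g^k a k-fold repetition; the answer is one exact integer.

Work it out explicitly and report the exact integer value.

-391856567

rho(b^-1) = [[17, 7], [-5, -2]]
... * rho(b^-1) = [[17, 7], [-5, -2]]  ->  [[254, 105], [-75, -31]]
... * rho(a^-1) = [[-3, 1], [-1, 0]]  ->  [[-867, 254], [256, -75]]
... * rho(c^-1) = [[7, 12], [4, 7]]  ->  [[-5053, -8626], [1492, 2547]]
... * rho(b) = [[-2, -7], [5, 17]]  ->  [[-33024, -111271], [9751, 32855]]
... * rho(a) = [[0, -1], [1, -3]]  ->  [[-111271, 366837], [32855, -108316]]
... * rho(a) = [[0, -1], [1, -3]]  ->  [[366837, -989240], [-108316, 292093]]
... * rho(a) = [[0, -1], [1, -3]]  ->  [[-989240, 2600883], [292093, -767963]]
... * rho(b^-1) = [[17, 7], [-5, -2]]  ->  [[-29821495, -12126446], [8805396, 3580577]]
... * rho(b^-1) = [[17, 7], [-5, -2]]  ->  [[-446333185, -184497573], [131788847, 54476618]]
tr = -446333185 + 54476618 = -391856567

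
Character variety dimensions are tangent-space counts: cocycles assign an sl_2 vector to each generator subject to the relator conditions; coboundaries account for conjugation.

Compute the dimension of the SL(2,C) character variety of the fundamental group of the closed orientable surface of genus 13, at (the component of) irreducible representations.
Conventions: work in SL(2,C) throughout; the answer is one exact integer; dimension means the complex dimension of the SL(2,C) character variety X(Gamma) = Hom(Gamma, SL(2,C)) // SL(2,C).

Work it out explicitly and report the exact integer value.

72

The genus-13 surface group: 2g = 26 generators, one relator prod [a_i, b_i].
Before the relator condition, cocycle space has dim 3*26 = 78.
d_2 is surjective at irreducible rho (its cokernel H^2 is dual to H^0 = 0), so dim Z^1 = 78 - 3 = 75.
dim B^1 = 3 (coboundaries, injective at irreducible rho).
dim X = dim H^1 = 75 - 3 = 72.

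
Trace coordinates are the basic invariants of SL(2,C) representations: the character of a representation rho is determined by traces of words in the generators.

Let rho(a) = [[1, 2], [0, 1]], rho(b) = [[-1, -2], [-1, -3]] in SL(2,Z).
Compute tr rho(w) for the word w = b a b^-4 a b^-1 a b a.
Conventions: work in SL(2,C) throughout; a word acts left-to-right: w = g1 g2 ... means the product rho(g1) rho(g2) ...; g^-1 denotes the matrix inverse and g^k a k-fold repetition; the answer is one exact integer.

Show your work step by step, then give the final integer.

rho(b) = [[-1, -2], [-1, -3]]
... * rho(a) = [[1, 2], [0, 1]]  ->  [[-1, -4], [-1, -5]]
... * rho(b^-1) = [[-3, 2], [1, -1]]  ->  [[-1, 2], [-2, 3]]
... * rho(b^-1) = [[-3, 2], [1, -1]]  ->  [[5, -4], [9, -7]]
... * rho(b^-1) = [[-3, 2], [1, -1]]  ->  [[-19, 14], [-34, 25]]
... * rho(b^-1) = [[-3, 2], [1, -1]]  ->  [[71, -52], [127, -93]]
... * rho(a) = [[1, 2], [0, 1]]  ->  [[71, 90], [127, 161]]
... * rho(b^-1) = [[-3, 2], [1, -1]]  ->  [[-123, 52], [-220, 93]]
... * rho(a) = [[1, 2], [0, 1]]  ->  [[-123, -194], [-220, -347]]
... * rho(b) = [[-1, -2], [-1, -3]]  ->  [[317, 828], [567, 1481]]
... * rho(a) = [[1, 2], [0, 1]]  ->  [[317, 1462], [567, 2615]]
tr = 317 + 2615 = 2932

2932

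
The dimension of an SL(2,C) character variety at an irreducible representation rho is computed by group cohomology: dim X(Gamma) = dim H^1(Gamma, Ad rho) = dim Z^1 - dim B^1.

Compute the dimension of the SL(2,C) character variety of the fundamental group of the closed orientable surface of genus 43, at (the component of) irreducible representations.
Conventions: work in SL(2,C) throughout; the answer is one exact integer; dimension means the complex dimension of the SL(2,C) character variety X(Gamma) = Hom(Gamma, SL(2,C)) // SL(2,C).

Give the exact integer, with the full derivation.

252

pi_1 of the closed genus-43 surface has 86 generators bound by the single product-of-commutators relator.
Unconstrained cocycle data is one sl_2 vector per generator (258 dimensions), cut by the relator condition d_2(z) = 0.
H^2 = coker(d_2) is dual to H^0 = 0 at irreducible rho (Poincare duality), so d_2 is onto: dim Z^1 = 255.
As always at irreducible rho, dim B^1 = 3.
Hence dim X = 255 - 3 = 252.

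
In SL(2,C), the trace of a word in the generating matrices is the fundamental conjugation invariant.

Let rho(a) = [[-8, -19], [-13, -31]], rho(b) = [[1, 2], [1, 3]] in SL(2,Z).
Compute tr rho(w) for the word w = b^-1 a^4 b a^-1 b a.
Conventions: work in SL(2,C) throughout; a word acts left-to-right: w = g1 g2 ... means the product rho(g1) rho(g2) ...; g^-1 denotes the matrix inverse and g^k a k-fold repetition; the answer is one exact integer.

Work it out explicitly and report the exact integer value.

-34602824

rho(b^-1) = [[3, -2], [-1, 1]]
... * rho(a) = [[-8, -19], [-13, -31]]  ->  [[2, 5], [-5, -12]]
... * rho(a) = [[-8, -19], [-13, -31]]  ->  [[-81, -193], [196, 467]]
... * rho(a) = [[-8, -19], [-13, -31]]  ->  [[3157, 7522], [-7639, -18201]]
... * rho(a) = [[-8, -19], [-13, -31]]  ->  [[-123042, -293165], [297725, 709372]]
... * rho(b) = [[1, 2], [1, 3]]  ->  [[-416207, -1125579], [1007097, 2723566]]
... * rho(a^-1) = [[-31, 19], [13, -8]]  ->  [[-1730110, 1096699], [4186351, -2653685]]
... * rho(b) = [[1, 2], [1, 3]]  ->  [[-633411, -170123], [1532666, 411647]]
... * rho(a) = [[-8, -19], [-13, -31]]  ->  [[7278887, 17308622], [-17612739, -41881711]]
tr = 7278887 + -41881711 = -34602824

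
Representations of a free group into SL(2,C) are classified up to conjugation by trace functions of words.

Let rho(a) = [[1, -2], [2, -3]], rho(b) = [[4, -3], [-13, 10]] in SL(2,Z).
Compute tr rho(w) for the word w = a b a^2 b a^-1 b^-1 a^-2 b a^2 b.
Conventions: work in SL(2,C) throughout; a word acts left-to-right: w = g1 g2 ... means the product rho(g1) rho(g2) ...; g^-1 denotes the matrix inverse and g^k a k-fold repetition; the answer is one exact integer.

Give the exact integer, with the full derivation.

-3874

rho(a) = [[1, -2], [2, -3]]
... * rho(b) = [[4, -3], [-13, 10]]  ->  [[30, -23], [47, -36]]
... * rho(a) = [[1, -2], [2, -3]]  ->  [[-16, 9], [-25, 14]]
... * rho(a) = [[1, -2], [2, -3]]  ->  [[2, 5], [3, 8]]
... * rho(b) = [[4, -3], [-13, 10]]  ->  [[-57, 44], [-92, 71]]
... * rho(a^-1) = [[-3, 2], [-2, 1]]  ->  [[83, -70], [134, -113]]
... * rho(b^-1) = [[10, 3], [13, 4]]  ->  [[-80, -31], [-129, -50]]
... * rho(a^-1) = [[-3, 2], [-2, 1]]  ->  [[302, -191], [487, -308]]
... * rho(a^-1) = [[-3, 2], [-2, 1]]  ->  [[-524, 413], [-845, 666]]
... * rho(b) = [[4, -3], [-13, 10]]  ->  [[-7465, 5702], [-12038, 9195]]
... * rho(a) = [[1, -2], [2, -3]]  ->  [[3939, -2176], [6352, -3509]]
... * rho(a) = [[1, -2], [2, -3]]  ->  [[-413, -1350], [-666, -2177]]
... * rho(b) = [[4, -3], [-13, 10]]  ->  [[15898, -12261], [25637, -19772]]
tr = 15898 + -19772 = -3874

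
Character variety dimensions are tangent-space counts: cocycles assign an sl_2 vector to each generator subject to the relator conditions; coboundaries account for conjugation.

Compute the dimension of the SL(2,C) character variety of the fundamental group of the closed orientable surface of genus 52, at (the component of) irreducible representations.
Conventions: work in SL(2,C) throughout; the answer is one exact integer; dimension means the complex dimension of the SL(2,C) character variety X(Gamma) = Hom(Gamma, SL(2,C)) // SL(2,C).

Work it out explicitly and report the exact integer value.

306

The genus-52 surface group: 2g = 104 generators, one relator prod [a_i, b_i].
Unconstrained cocycle data is one sl_2 vector per generator (312 dimensions), cut by the relator condition d_2(z) = 0.
H^2 = coker(d_2) is dual to H^0 = 0 at irreducible rho (Poincare duality), so d_2 is onto: dim Z^1 = 309.
As always at irreducible rho, dim B^1 = 3.
Hence dim X = 309 - 3 = 306.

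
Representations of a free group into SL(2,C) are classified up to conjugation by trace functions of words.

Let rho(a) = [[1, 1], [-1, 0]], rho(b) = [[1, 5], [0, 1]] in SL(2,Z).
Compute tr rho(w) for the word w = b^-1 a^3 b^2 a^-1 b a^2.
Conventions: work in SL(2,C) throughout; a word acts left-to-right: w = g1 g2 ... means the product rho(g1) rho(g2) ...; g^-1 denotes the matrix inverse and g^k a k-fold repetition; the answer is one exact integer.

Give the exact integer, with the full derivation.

34

rho(b^-1) = [[1, -5], [0, 1]]
... * rho(a) = [[1, 1], [-1, 0]]  ->  [[6, 1], [-1, 0]]
... * rho(a) = [[1, 1], [-1, 0]]  ->  [[5, 6], [-1, -1]]
... * rho(a) = [[1, 1], [-1, 0]]  ->  [[-1, 5], [0, -1]]
... * rho(b) = [[1, 5], [0, 1]]  ->  [[-1, 0], [0, -1]]
... * rho(b) = [[1, 5], [0, 1]]  ->  [[-1, -5], [0, -1]]
... * rho(a^-1) = [[0, -1], [1, 1]]  ->  [[-5, -4], [-1, -1]]
... * rho(b) = [[1, 5], [0, 1]]  ->  [[-5, -29], [-1, -6]]
... * rho(a) = [[1, 1], [-1, 0]]  ->  [[24, -5], [5, -1]]
... * rho(a) = [[1, 1], [-1, 0]]  ->  [[29, 24], [6, 5]]
tr = 29 + 5 = 34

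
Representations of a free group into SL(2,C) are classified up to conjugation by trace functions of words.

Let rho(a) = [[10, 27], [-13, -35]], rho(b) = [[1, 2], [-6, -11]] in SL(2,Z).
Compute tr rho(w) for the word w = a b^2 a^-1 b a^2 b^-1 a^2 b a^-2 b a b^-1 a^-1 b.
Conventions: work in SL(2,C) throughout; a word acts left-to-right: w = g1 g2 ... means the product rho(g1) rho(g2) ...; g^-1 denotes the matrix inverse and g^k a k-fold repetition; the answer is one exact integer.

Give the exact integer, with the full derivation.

rho(a) = [[10, 27], [-13, -35]]
... * rho(b) = [[1, 2], [-6, -11]]  ->  [[-152, -277], [197, 359]]
... * rho(b) = [[1, 2], [-6, -11]]  ->  [[1510, 2743], [-1957, -3555]]
... * rho(a^-1) = [[-35, -27], [13, 10]]  ->  [[-17191, -13340], [22280, 17289]]
... * rho(b) = [[1, 2], [-6, -11]]  ->  [[62849, 112358], [-81454, -145619]]
... * rho(a) = [[10, 27], [-13, -35]]  ->  [[-832164, -2235607], [1078507, 2897407]]
... * rho(a) = [[10, 27], [-13, -35]]  ->  [[20741251, 55777817], [-26881221, -72289556]]
... * rho(b^-1) = [[-11, -2], [6, 1]]  ->  [[106513141, 14295315], [-138043905, -18527114]]
... * rho(a) = [[10, 27], [-13, -35]]  ->  [[879292315, 2375518782], [-1139586568, -3078736445]]
... * rho(a) = [[10, 27], [-13, -35]]  ->  [[-22088821016, -59402264865], [28627708105, 76986938239]]
... * rho(b) = [[1, 2], [-6, -11]]  ->  [[334324768174, 609247271483], [-433293921329, -789600904419]]
... * rho(a^-1) = [[-35, -27], [13, 10]]  ->  [[-3781152356811, -2934296025868], [4900475489068, 3802926831693]]
... * rho(a^-1) = [[-35, -27], [13, 10]]  ->  [[94194484152101, 72748153375217], [-122078593305371, -94283569887906]]
... * rho(b) = [[1, 2], [-6, -11]]  ->  [[-342294436099201, -611840718823185], [443622826022065, 792962082156224]]
... * rho(a) = [[10, 27], [-13, -35]]  ->  [[4530984983709395, 12172475384133048], [-5872278807810262, -15775856572872085]]
... * rho(b^-1) = [[-11, -2], [6, 1]]  ->  [[23194017483994943, 3110505416714258], [-30060072551319628, -4031298957251561]]
... * rho(a^-1) = [[-35, -27], [13, 10]]  ->  [[-771354041522537651, -595133417900720881], [999695652851916687, 771308969313114346]]
... * rho(b) = [[1, 2], [-6, -11]]  ->  [[2799446465881787635, 5003759513862854389], [-3628158163026769389, -6485007356740424432]]
tr = 2799446465881787635 + -6485007356740424432 = -3685560890858636797

-3685560890858636797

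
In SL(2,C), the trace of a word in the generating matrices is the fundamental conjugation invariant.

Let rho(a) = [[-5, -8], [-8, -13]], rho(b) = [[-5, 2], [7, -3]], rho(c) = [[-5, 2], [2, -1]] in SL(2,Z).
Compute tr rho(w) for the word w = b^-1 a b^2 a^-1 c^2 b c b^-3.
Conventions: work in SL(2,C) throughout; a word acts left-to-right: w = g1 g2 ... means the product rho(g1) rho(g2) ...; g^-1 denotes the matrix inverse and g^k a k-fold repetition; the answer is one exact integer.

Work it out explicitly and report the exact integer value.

rho(b^-1) = [[-3, -2], [-7, -5]]
... * rho(a) = [[-5, -8], [-8, -13]]  ->  [[31, 50], [75, 121]]
... * rho(b) = [[-5, 2], [7, -3]]  ->  [[195, -88], [472, -213]]
... * rho(b) = [[-5, 2], [7, -3]]  ->  [[-1591, 654], [-3851, 1583]]
... * rho(a^-1) = [[-13, 8], [8, -5]]  ->  [[25915, -15998], [62727, -38723]]
... * rho(c) = [[-5, 2], [2, -1]]  ->  [[-161571, 67828], [-391081, 164177]]
... * rho(c) = [[-5, 2], [2, -1]]  ->  [[943511, -390970], [2283759, -946339]]
... * rho(b) = [[-5, 2], [7, -3]]  ->  [[-7454345, 3059932], [-18043168, 7406535]]
... * rho(c) = [[-5, 2], [2, -1]]  ->  [[43391589, -17968622], [105028910, -43492871]]
... * rho(b^-1) = [[-3, -2], [-7, -5]]  ->  [[-4394413, 3059932], [-10636633, 7406535]]
... * rho(b^-1) = [[-3, -2], [-7, -5]]  ->  [[-8236285, -6510834], [-19935846, -15759409]]
... * rho(b^-1) = [[-3, -2], [-7, -5]]  ->  [[70284693, 49026740], [170123401, 118668737]]
tr = 70284693 + 118668737 = 188953430

188953430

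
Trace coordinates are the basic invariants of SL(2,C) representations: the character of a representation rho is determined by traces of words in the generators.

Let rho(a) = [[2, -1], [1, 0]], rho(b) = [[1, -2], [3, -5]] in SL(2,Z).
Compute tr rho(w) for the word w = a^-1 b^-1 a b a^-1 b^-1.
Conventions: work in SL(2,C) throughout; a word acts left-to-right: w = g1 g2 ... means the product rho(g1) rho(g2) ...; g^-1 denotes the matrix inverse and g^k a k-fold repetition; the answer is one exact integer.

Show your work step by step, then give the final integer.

-6

rho(a^-1) = [[0, 1], [-1, 2]]
... * rho(b^-1) = [[-5, 2], [-3, 1]]  ->  [[-3, 1], [-1, 0]]
... * rho(a) = [[2, -1], [1, 0]]  ->  [[-5, 3], [-2, 1]]
... * rho(b) = [[1, -2], [3, -5]]  ->  [[4, -5], [1, -1]]
... * rho(a^-1) = [[0, 1], [-1, 2]]  ->  [[5, -6], [1, -1]]
... * rho(b^-1) = [[-5, 2], [-3, 1]]  ->  [[-7, 4], [-2, 1]]
tr = -7 + 1 = -6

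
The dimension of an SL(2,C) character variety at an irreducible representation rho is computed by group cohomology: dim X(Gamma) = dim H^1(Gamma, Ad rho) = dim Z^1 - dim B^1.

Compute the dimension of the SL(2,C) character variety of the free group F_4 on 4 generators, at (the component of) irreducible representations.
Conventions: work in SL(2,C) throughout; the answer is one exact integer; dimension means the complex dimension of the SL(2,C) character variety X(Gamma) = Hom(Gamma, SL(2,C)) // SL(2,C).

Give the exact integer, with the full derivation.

Gamma = F_4 has 4 generators and no relators.
So Z^1 = (sl_2)^4 in full: dim Z^1 = 12.
dim B^1 = 3: the coboundary map is injective because an irreducible image has centralizer 0 in sl_2.
dim H^1 = 12 - 3 = 9, which is dim X.

9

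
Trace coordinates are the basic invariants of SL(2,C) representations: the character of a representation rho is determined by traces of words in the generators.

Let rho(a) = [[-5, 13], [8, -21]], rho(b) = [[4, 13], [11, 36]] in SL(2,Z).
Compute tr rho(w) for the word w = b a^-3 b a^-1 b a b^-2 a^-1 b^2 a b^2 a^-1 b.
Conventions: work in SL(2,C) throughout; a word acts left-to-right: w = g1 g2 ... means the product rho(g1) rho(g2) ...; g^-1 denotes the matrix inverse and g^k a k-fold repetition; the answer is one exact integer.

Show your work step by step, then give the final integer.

rho(b) = [[4, 13], [11, 36]]
... * rho(a^-1) = [[-21, -13], [-8, -5]]  ->  [[-188, -117], [-519, -323]]
... * rho(a^-1) = [[-21, -13], [-8, -5]]  ->  [[4884, 3029], [13483, 8362]]
... * rho(a^-1) = [[-21, -13], [-8, -5]]  ->  [[-126796, -78637], [-350039, -217089]]
... * rho(b) = [[4, 13], [11, 36]]  ->  [[-1372191, -4479280], [-3788135, -12365711]]
... * rho(a^-1) = [[-21, -13], [-8, -5]]  ->  [[64650251, 40234883], [178476523, 111074310]]
... * rho(b) = [[4, 13], [11, 36]]  ->  [[701184717, 2288909051], [1935723502, 6318869959]]
... * rho(a) = [[-5, 13], [8, -21]]  ->  [[14805348823, -38951688750], [40872342162, -107531863613]]
... * rho(b^-1) = [[36, -13], [-11, 4]]  ->  [[961461133878, -348276289699], [2654254817575, -961467902558]]
... * rho(b^-1) = [[36, -13], [-11, 4]]  ->  [[38443640006297, -13892099899210], [106129320360838, -38351184238707]]
... * rho(a^-1) = [[-21, -13], [-8, -5]]  ->  [[-696179640938557, -430306820585811], [-1921906253667942, -1187925243497359]]
... * rho(b) = [[4, 13], [11, 36]]  ->  [[-7518093590198149, -24541380873290437], [-20754802693142717, -67750090063588170]]
... * rho(b) = [[4, 13], [11, 36]]  ->  [[-300027563966987403, -981224928111031669], [-828270201472040738, -2708815677300029441]]
... * rho(a) = [[-5, 13], [8, -21]]  ->  [[-6349661605053316337, 16705365158760828810], [-17529174411040031838, 46117616604164088667]]
... * rho(b) = [[4, 13], [11, 36]]  ->  [[158360370326155851562, 518847544849696724779], [437177085001644847985, 1432354930406386778118]]
... * rho(b) = [[4, 13], [11, 36]]  ->  [[6340764474651287378817, 20737196428829108162350], [17504612574476833951238, 57248079599651307036053]]
... * rho(a^-1) = [[-21, -13], [-8, -5]]  ->  [[-299053625398309900253957, -186115920314612276736371], [-825581500861223969264422, -513800361466455376546359]]
... * rho(b) = [[4, 13], [11, 36]]  ->  [[-3243489625053974645115909, -10587870261504070665810797], [-8954129979575905019067637, -29229372523988305156106410]]
tr = -3243489625053974645115909 + -29229372523988305156106410 = -32472862149042279801222319

-32472862149042279801222319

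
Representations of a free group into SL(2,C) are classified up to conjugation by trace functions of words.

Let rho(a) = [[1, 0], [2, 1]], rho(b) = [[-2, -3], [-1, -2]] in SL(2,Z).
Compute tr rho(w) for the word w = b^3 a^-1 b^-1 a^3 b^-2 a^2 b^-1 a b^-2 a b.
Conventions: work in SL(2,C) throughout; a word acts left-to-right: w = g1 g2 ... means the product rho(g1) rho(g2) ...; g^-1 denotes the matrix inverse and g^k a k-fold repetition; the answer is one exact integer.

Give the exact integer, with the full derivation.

-8455630

rho(b) = [[-2, -3], [-1, -2]]
... * rho(b) = [[-2, -3], [-1, -2]]  ->  [[7, 12], [4, 7]]
... * rho(b) = [[-2, -3], [-1, -2]]  ->  [[-26, -45], [-15, -26]]
... * rho(a^-1) = [[1, 0], [-2, 1]]  ->  [[64, -45], [37, -26]]
... * rho(b^-1) = [[-2, 3], [1, -2]]  ->  [[-173, 282], [-100, 163]]
... * rho(a) = [[1, 0], [2, 1]]  ->  [[391, 282], [226, 163]]
... * rho(a) = [[1, 0], [2, 1]]  ->  [[955, 282], [552, 163]]
... * rho(a) = [[1, 0], [2, 1]]  ->  [[1519, 282], [878, 163]]
... * rho(b^-1) = [[-2, 3], [1, -2]]  ->  [[-2756, 3993], [-1593, 2308]]
... * rho(b^-1) = [[-2, 3], [1, -2]]  ->  [[9505, -16254], [5494, -9395]]
... * rho(a) = [[1, 0], [2, 1]]  ->  [[-23003, -16254], [-13296, -9395]]
... * rho(a) = [[1, 0], [2, 1]]  ->  [[-55511, -16254], [-32086, -9395]]
... * rho(b^-1) = [[-2, 3], [1, -2]]  ->  [[94768, -134025], [54777, -77468]]
... * rho(a) = [[1, 0], [2, 1]]  ->  [[-173282, -134025], [-100159, -77468]]
... * rho(b^-1) = [[-2, 3], [1, -2]]  ->  [[212539, -251796], [122850, -145541]]
... * rho(b^-1) = [[-2, 3], [1, -2]]  ->  [[-676874, 1141209], [-391241, 659632]]
... * rho(a) = [[1, 0], [2, 1]]  ->  [[1605544, 1141209], [928023, 659632]]
... * rho(b) = [[-2, -3], [-1, -2]]  ->  [[-4352297, -7099050], [-2515678, -4103333]]
tr = -4352297 + -4103333 = -8455630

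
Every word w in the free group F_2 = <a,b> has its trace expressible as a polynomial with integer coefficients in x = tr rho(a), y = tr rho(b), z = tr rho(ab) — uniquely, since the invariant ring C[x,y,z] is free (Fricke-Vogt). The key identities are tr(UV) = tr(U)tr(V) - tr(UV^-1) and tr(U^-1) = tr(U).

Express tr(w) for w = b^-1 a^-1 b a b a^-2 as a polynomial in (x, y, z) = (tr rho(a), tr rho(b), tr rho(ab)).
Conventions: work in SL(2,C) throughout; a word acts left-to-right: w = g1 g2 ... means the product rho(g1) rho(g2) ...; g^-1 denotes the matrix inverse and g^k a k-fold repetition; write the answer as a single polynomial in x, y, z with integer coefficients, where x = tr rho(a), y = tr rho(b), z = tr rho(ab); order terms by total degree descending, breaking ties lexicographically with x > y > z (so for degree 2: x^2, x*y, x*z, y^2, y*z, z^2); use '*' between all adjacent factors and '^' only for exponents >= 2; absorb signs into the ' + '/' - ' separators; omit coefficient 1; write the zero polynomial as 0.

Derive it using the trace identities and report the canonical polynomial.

apply: tr(b a b) = tr(b) tr(a b) - tr(a)  (reduce the b square) = y*z - x
tr(b a b a) = tr(b a) tr(b a) - tr(1)  (split on b) = z^2 - 2
tr(b a b a^-1) = tr(b a b) tr(a) - tr(b a b a)  (eliminate a^-1) = x*y*z - x^2 - z^2 + 2
tr(a^-1 b a b a^-1) = tr(b a b a^-1) tr(a) - tr(b a b)  (eliminate a^-1) = x^2*y*z - x^3 - x*z^2 - y*z + 3*x
tr(a^-1 b a b a^-2) = tr(a^-1 b a b a^-1) tr(a) - tr(a^-1 b a b)  (eliminate a^-1) = x^3*y*z - x^4 - x^2*z^2 - 2*x*y*z + 4*x^2 + z^2 - 2
use: tr(b^2 a b) = tr(b) tr(a b^2) - tr(a b)  (reduce the b square) = y^2*z - x*y - z
tr(a b a) = tr(a) tr(b a) - tr(b)  (reduce the a square) = x*z - y
apply: tr(b^2 a b a) = tr(b) tr(a b a b) - tr(a b a)  (reduce the b square) = y*z^2 - x*z - y
tr(b^2 a b a^-1) = tr(b^2 a b) tr(a) - tr(b^2 a b a)  (eliminate a^-1) = x*y^2*z - x^2*y - y*z^2 + y
tr(b a b a^-2 b) = tr(b^2 a b a^-1) tr(a) - tr(b^2 a b)  (eliminate a^-1) = x^2*y^2*z - x^3*y - x*y*z^2 - y^2*z + 2*x*y + z
apply: tr(b a b a b a) = tr(a b) tr(a b a b) - tr(a^-1 b^-1)  (split on a) = z^3 - 3*z
use: tr(b a b a b a^-1) = tr(b a b a b) tr(a) - tr(b a b a b a)  (eliminate a^-1) = x*y*z^2 - x^2*z - z^3 - x*y + 3*z
apply: tr(b a b a^-2 b a) = tr(b a b a b a^-1) tr(a) - tr(b a b a b)  (eliminate a^-1) = x^2*y*z^2 - x^3*z - x*z^3 - x^2*y - y*z^2 + 4*x*z + y
use: tr(a^-1 b a b a^-2 b) = tr(b a b a^-2 b) tr(a) - tr(b a b a^-2 b a)  (eliminate a^-1) = x^3*y^2*z - x^4*y - 2*x^2*y*z^2 + x^3*z - x*y^2*z + x*z^3 + 3*x^2*y + y*z^2 - 3*x*z - y
apply: tr(b^-1 a^-1 b a b a^-2) = tr(a^-1 b a b a^-2) tr(b) - tr(a^-1 b a b a^-2 b)  (eliminate b^-1) = x^2*y*z^2 - x^3*z - x*y^2*z - x*z^3 + x^2*y + 3*x*z - y

x^2*y*z^2 - x^3*z - x*y^2*z - x*z^3 + x^2*y + 3*x*z - y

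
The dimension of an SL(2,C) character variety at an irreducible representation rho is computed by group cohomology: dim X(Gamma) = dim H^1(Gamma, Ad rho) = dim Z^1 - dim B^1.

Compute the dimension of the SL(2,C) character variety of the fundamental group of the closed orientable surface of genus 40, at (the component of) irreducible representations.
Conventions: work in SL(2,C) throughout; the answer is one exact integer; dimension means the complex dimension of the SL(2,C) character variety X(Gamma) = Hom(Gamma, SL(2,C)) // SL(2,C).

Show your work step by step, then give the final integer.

234

pi_1 of the closed genus-40 surface has 80 generators bound by the single product-of-commutators relator.
Before the relator condition, cocycle space has dim 3*80 = 240.
At an irreducible rho, H^2 = coker(d_2) vanishes (Poincare duality: H^2 is dual to H^0 = invariants = 0), so d_2 is surjective onto sl_2 and dim Z^1 = 240 - 3 = 237.
Coboundaries contribute dim B^1 = 3 (injective at irreducible rho).
dim X = dim H^1 = 237 - 3 = 234.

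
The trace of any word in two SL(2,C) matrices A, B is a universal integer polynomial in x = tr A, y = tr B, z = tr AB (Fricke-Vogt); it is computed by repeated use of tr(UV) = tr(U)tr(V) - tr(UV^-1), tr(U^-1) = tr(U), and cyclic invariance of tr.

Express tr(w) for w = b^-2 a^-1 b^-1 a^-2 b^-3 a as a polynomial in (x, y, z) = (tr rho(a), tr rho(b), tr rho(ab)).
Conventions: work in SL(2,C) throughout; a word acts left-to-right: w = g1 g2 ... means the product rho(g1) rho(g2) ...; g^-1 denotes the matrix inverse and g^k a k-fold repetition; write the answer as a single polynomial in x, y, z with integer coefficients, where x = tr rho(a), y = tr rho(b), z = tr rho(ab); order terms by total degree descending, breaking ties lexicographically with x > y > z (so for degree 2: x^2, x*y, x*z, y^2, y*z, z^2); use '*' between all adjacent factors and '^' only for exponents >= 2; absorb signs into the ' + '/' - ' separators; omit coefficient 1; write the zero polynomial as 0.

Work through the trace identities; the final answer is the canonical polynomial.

use: trace(b^-1) = trace(b) = y
use: trace(a b a) = trace(a) * trace(b a) - trace(b) = x*z - y
apply: trace(a b a b) = trace(b a) * trace(b a) - trace(1)   [split at repeated b] = z^2 - 2
trace(b^-1 a b a) = trace(a b a) * trace(b) - trace(a b a b) = x*y*z - y^2 - z^2 + 2
apply: trace(a^-1 b^-1 a b) = trace(b^-1 a b) * trace(a) - trace(b^-1 a b a) = -x*y*z + x^2 + y^2 + z^2 - 2
apply: trace(b^-1 a^-1 b^-1 a) = trace(a^-1 b^-1 a) * trace(b) - trace(a^-1 b^-1 a b) = x*y*z - x^2 - z^2 + 2
trace(b^-1 a^-1 b^-1 a b^-1) = trace(b^-1 a^-1 b^-1 a) * trace(b) - trace(b^-1 a^-1 b^-1 a b) = x*y^2*z - x^2*y - y*z^2 + y
apply: trace(a^2) = trace(a) * trace(a) - trace(1) = x^2 - 2
use: trace(a b^-1 a) = trace(a^2) * trace(b) - trace(a^2 b) = x^2*y - x*z - y
trace(b^-1 a b^-1 a) = trace(a b^-1 a) * trace(b) - trace(a b^-1 a b) = x^2*y^2 - 2*x*y*z + z^2 - 2
trace(b^-1 a b^-1 a b^-1) = trace(b^-1 a b^-1 a) * trace(b) - trace(b^-1 a b^-1 a b) = x^2*y^3 - 2*x*y^2*z - x^2*y + y*z^2 + x*z - y
trace(a^3) = trace(a) * trace(a^2) - trace(a) = x^3 - 3*x
apply: trace(a^3 b) = trace(a) * trace(a b a) - trace(a b) = x^2*z - x*y - z
trace(a b^-1 a^2) = trace(a^3) * trace(b) - trace(a^3 b) = x^3*y - x^2*z - 2*x*y + z
apply: trace(b a b) = trace(b) * trace(a b) - trace(a) = y*z - x
use: trace(a^2 b a b) = trace(a) * trace(b a b a) - trace(b a b) = x*z^2 - y*z - x
trace(a b^-1 a^2 b) = trace(a^2 b a) * trace(b) - trace(a^2 b a b) = x^2*y*z - x*y^2 - x*z^2 + x
use: trace(a b^-1 a b^-1 a) = trace(a b^-1 a^2) * trace(b) - trace(a b^-1 a^2 b) = x^3*y^2 - 2*x^2*y*z - x*y^2 + x*z^2 + y*z - x
trace(a b^-1 a b a) = trace(a b a^2) * trace(b) - trace(a b a^2 b) = x^2*y*z - x*y^2 - x*z^2 + x
use: trace(a b a b a b) = trace(a b) * trace(a b a b) - trace(a^-1 b^-1)   [split at repeated a] = z^3 - 3*z
trace(a b^-1 a b a b) = trace(a b a b a) * trace(b) - trace(a b a b a b) = x*y*z^2 - y^2*z - z^3 - x*y + 3*z
trace(a b^-1 a b^-1 a b) = trace(a b^-1 a b a) * trace(b) - trace(a b^-1 a b a b) = x^2*y^2*z - x*y^3 - 2*x*y*z^2 + y^2*z + z^3 + 2*x*y - 3*z
trace(b^-1 a b^-1 a b^-1 a) = trace(a b^-1 a b^-1 a) * trace(b) - trace(a b^-1 a b^-1 a b) = x^3*y^3 - 3*x^2*y^2*z + 3*x*y*z^2 - z^3 - 3*x*y + 3*z
trace(b^-1 a^-1 b^-1 a b^-1 a) = trace(b^-1 a b^-1 a b^-1) * trace(a) - trace(b^-1 a b^-1 a b^-1 a) = x^2*y^2*z - x^3*y - 2*x*y*z^2 + x^2*z + z^3 + 2*x*y - 3*z
trace(b^-1 a^-1 b^-1 a^-1 b^-1 a) = trace(b^-1 a^-1 b^-1 a b^-1) * trace(a) - trace(b^-1 a^-1 b^-1 a b^-1 a) = x*y*z^2 - x^2*z - z^3 - x*y + 3*z
trace(b^-1 a b^-2 a^-1 b^-1 a^-1) = trace(b^-1 a^-1 b^-1 a^-1 b^-1 a) * trace(b) - trace(b^-1 a^-1 b^-1 a^-1 b^-1 a b) = x*y^2*z^2 - x^2*y*z - y*z^3 - x*y^2 + 2*y*z + x
apply: trace(b^-2) = trace(b^-1) * trace(b) - trace(1) = y^2 - 2
trace(b^-1 a b^-2 a^-1 b^-1) = trace(a b^-2 a^-1 b^-1) * trace(b) - trace(a b^-2 a^-1) = x*y^3*z - x^2*y^2 - y^2*z^2 + 2
trace(a b^-2 a^-1 b^-1 a^-2 b^-1) = trace(b^-1 a b^-2 a^-1 b^-1 a^-1) * trace(a) - trace(b^-1 a b^-2 a^-1 b^-1) = x^2*y^2*z^2 - x^3*y*z - x*y^3*z - x*y*z^3 + y^2*z^2 + 2*x*y*z + x^2 - 2
use: trace(b^-1 a^-1 b^-2) = trace(a^-1 b^-2) * trace(b) - trace(a^-1 b^-1) = y^2*z - x*y - z
apply: trace(a^-1 b^-2 a b) = trace(b^-1 a b a^-1) * trace(b) - trace(b^-1 a b a^-1 b) = -x*y^2*z + x^2*y + y^3 + y*z^2 - 3*y
trace(b^-1 a^-1 b^-2 a) = trace(a^-1 b^-2 a) * trace(b) - trace(a^-1 b^-2 a b) = x*y^2*z - x^2*y - y*z^2 + y
trace(b^-2 a^-1 b^-1 a^-1) = trace(b^-1 a^-1 b^-2) * trace(a) - trace(b^-1 a^-1 b^-2 a) = y*z^2 - x*z - y
apply: trace(b^-1 a b^-2 a^-1 b^-1 a^-2 b^-1) = trace(a b^-2 a^-1 b^-1 a^-2 b^-1) * trace(b) - trace(a b^-2 a^-1 b^-1 a^-2) = x^2*y^3*z^2 - x^3*y^2*z - x*y^4*z - x*y^2*z^3 + y^3*z^2 + 2*x*y^2*z + x^2*y - y*z^2 + x*z - y
use: trace(b^-2 a^-1 b^-1 a^-2 b^-3 a) = trace(b^-1 a b^-2 a^-1 b^-1 a^-2 b^-1) * trace(b) - trace(b^-1 a b^-2 a^-1 b^-1 a^-2) = x^2*y^4*z^2 - x^3*y^3*z - x*y^5*z - x*y^3*z^3 - x^2*y^2*z^2 + y^4*z^2 + x^3*y*z + 3*x*y^3*z + x*y*z^3 + x^2*y^2 - 2*y^2*z^2 - x*y*z - x^2 - y^2 + 2

x^2*y^4*z^2 - x^3*y^3*z - x*y^5*z - x*y^3*z^3 - x^2*y^2*z^2 + y^4*z^2 + x^3*y*z + 3*x*y^3*z + x*y*z^3 + x^2*y^2 - 2*y^2*z^2 - x*y*z - x^2 - y^2 + 2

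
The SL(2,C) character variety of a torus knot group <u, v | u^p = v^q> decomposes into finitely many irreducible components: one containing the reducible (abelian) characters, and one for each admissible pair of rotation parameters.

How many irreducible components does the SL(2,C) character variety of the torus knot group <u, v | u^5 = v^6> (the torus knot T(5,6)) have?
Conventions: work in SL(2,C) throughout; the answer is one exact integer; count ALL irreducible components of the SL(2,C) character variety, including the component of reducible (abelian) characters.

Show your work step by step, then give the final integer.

11

For T(5,6): irreducibility forces the central element u^5 = v^6 to one of +I, -I.
On an irreducible component, tr(u) is locked at 2*cos(pi*alpha/5) for some alpha in 1..4, and tr(v) at 2*cos(pi*beta/6) for some beta in 1..5.
Consistency of u^5 = (-1)^alpha I with v^6 = (-1)^beta I forces alpha = beta (mod 2).
Counting: 2 odd alphas x 3 odd betas + 2 even alphas x 2 even betas = 6 + 4 = 10.
That is 10 components of irreducible characters, and with the reducible (abelian) component the total is 11.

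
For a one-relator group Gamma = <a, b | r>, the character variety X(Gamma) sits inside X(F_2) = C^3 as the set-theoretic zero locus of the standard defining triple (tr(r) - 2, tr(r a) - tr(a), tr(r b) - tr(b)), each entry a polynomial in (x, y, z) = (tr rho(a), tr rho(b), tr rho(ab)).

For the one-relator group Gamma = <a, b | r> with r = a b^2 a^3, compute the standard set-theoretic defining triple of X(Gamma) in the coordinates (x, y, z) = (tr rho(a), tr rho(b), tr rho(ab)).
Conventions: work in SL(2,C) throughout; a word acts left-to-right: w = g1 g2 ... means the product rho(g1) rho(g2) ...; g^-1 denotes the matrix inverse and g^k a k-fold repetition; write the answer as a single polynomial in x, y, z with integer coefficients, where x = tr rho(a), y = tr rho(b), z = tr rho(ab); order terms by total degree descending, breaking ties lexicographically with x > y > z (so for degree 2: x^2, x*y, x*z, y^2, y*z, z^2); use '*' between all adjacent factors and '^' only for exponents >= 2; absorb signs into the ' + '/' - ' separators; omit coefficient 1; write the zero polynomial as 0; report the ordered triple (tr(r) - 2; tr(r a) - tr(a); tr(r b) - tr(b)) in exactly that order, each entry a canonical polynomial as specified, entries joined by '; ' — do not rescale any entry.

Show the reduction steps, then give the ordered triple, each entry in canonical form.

x^3*y*z - x^4 - x^2*y^2 - 2*x*y*z + 4*x^2 + y^2 - 4; x^4*y*z - x^5 - x^3*y^2 - 3*x^2*y*z + 5*x^3 + 2*x*y^2 + y*z - 6*x; x^2*y*z^2 - x^3*z - x*y^2*z - y*z^2 + 2*x*z

trace(b a^2) = trace(a)*trace(b a) - trace(b) = x*z - y
trace(b a^3) = trace(a)*trace(b a^2) - trace(b a) = x^2*z - x*y - z
use: trace(a^4 b) = trace(a)*trace(b a^3) - trace(b a^2) = x^3*z - x^2*y - 2*x*z + y
trace(a^2) = trace(a)*trace(a) - trace(1) = x^2 - 2
trace(a^3) = trace(a)*trace(a^2) - trace(a) = x^3 - 3*x
trace(a^4) = trace(a)*trace(a^3) - trace(a^2) = x^4 - 4*x^2 + 2
apply: trace(a b^2 a^3) = trace(b)*trace(a^4 b) - trace(a^4) = x^3*y*z - x^4 - x^2*y^2 - 2*x*y*z + 4*x^2 + y^2 - 2
apply: trace(b^2 a^2) = trace(b)*trace(a^2 b) - trace(a^2) = x*y*z - x^2 - y^2 + 2
apply: trace(b^2 a) = trace(b)*trace(a b) - trace(a) = y*z - x
trace(a^3 b^2) = trace(a)*trace(b^2 a^2) - trace(b^2 a) = x^2*y*z - x^3 - x*y^2 - y*z + 3*x
apply: trace(a b^2 a^4) = trace(a)*trace(a^3 b^2 a) - trace(a^3 b^2) = x^4*y*z - x^5 - x^3*y^2 - 3*x^2*y*z + 5*x^3 + 2*x*y^2 + y*z - 5*x
apply: trace(b a b a) = trace(a b)*trace(a b) - trace(1)   [split at a repeated a] = z^2 - 2
apply: trace(b a b a^2) = trace(a)*trace(b a b a) - trace(b a b)   [square of a] = x*z^2 - y*z - x
apply: trace(a^3 b a b) = trace(a)*trace(b a b a^2) - trace(b a b a)   [square of a] = x^2*z^2 - x*y*z - x^2 - z^2 + 2
trace(a b^2 a^3 b) = trace(b)*trace(a^3 b a b) - trace(a^3 b a)   [square of b] = x^2*y*z^2 - x^3*z - x*y^2*z - y*z^2 + 2*x*z + y
assemble the triple (trace(r) - 2; trace(r a) - x; trace(r b) - y)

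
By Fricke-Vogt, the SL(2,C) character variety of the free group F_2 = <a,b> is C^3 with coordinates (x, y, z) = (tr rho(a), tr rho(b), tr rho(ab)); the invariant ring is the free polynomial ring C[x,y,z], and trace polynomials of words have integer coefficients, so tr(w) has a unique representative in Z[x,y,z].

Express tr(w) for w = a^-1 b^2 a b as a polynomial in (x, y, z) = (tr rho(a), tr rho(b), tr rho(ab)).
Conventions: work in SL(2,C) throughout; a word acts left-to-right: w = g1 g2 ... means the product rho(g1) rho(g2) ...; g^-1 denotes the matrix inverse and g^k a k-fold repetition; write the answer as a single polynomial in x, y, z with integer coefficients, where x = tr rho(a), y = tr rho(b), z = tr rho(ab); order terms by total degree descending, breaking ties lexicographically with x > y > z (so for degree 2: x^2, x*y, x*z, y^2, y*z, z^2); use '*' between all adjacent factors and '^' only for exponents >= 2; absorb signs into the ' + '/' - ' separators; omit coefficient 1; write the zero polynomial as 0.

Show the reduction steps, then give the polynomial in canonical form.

x*y^2*z - x^2*y - y*z^2 + y

tr(a b^2) = tr(b) tr(a b) - tr(a) = y*z - x
and tr(b^2 a b) = tr(b) tr(a b^2) - tr(a b) = y^2*z - x*y - z
and tr(a b a b) = tr(b a) tr(b a) - tr(1)   [split at repeated b] = z^2 - 2
tr(a b a) = tr(a) tr(b a) - tr(b) = x*z - y
and tr(b^2 a b a) = tr(b) tr(a b a b) - tr(a b a) = y*z^2 - x*z - y
tr(a^-1 b^2 a b) = tr(b^2 a b) tr(a) - tr(b^2 a b a) = x*y^2*z - x^2*y - y*z^2 + y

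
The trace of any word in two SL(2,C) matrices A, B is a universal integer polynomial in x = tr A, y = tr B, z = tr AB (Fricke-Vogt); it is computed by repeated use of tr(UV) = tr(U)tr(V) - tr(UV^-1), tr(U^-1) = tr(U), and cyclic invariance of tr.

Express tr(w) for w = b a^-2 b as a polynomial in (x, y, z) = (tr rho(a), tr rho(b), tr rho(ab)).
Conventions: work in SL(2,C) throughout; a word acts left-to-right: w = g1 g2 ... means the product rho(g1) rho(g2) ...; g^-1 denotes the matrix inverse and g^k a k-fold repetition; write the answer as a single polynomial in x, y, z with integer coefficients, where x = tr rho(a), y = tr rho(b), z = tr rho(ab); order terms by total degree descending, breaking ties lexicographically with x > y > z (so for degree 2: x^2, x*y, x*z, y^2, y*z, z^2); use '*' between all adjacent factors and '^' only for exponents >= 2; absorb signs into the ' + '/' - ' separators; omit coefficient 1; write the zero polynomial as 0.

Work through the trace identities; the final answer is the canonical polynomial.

x^2*y^2 - x*y*z - x^2 - y^2 + 2

tr(b^2) = tr(b) * tr(b) - tr(1) = y^2 - 2
tr(b^2 a) = tr(b) * tr(a b) - tr(a) = y*z - x
tr(a^-1 b^2) = tr(b^2) * tr(a) - tr(b^2 a) = x*y^2 - y*z - x
tr(b a^-2 b) = tr(a^-1 b^2) * tr(a) - tr(a^-1 b^2 a) = x^2*y^2 - x*y*z - x^2 - y^2 + 2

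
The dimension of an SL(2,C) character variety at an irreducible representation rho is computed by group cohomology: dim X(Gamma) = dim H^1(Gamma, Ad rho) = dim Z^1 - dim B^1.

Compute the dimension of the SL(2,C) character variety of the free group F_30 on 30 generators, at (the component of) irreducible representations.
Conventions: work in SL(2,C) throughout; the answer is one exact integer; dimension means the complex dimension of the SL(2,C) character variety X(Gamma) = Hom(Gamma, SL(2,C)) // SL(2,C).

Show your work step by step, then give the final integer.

87

Gamma = F_30 has 30 generators and no relators.
So Z^1 = (sl_2)^30 in full: dim Z^1 = 90.
At an irreducible rho the centralizer of the image in sl_2 is 0, so the coboundary map sl_2 -> Z^1 is injective: dim B^1 = 3.
dim H^1 = 90 - 3 = 87, which is dim X.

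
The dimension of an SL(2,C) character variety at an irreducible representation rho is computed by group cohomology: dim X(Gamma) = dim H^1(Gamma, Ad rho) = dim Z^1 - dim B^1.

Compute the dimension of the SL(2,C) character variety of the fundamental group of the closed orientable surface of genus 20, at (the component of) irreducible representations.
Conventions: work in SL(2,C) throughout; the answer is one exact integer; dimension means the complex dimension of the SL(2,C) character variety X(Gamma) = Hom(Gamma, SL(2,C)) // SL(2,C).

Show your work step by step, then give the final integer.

pi_1 of the closed genus-20 surface has 40 generators bound by the single product-of-commutators relator.
A cocycle assigns one sl_2 vector per generator subject to the relator condition d_2(z) = 0: dim of the unconstrained space is 3*2g = 120.
At an irreducible rho, H^2 = coker(d_2) vanishes (Poincare duality: H^2 is dual to H^0 = invariants = 0), so d_2 is surjective onto sl_2 and dim Z^1 = 120 - 3 = 117.
As always at irreducible rho, dim B^1 = 3.
Hence dim X = 117 - 3 = 114.

114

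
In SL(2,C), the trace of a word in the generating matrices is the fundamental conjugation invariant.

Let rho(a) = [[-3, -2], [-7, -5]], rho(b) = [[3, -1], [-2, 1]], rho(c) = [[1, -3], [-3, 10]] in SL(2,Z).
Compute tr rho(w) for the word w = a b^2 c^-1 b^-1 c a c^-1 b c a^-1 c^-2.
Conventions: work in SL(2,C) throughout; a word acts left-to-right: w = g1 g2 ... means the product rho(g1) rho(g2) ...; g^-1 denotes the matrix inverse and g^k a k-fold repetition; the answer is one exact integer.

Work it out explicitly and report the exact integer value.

rho(a) = [[-3, -2], [-7, -5]]
... * rho(b) = [[3, -1], [-2, 1]]  ->  [[-5, 1], [-11, 2]]
... * rho(b) = [[3, -1], [-2, 1]]  ->  [[-17, 6], [-37, 13]]
... * rho(c^-1) = [[10, 3], [3, 1]]  ->  [[-152, -45], [-331, -98]]
... * rho(b^-1) = [[1, 1], [2, 3]]  ->  [[-242, -287], [-527, -625]]
... * rho(c) = [[1, -3], [-3, 10]]  ->  [[619, -2144], [1348, -4669]]
... * rho(a) = [[-3, -2], [-7, -5]]  ->  [[13151, 9482], [28639, 20649]]
... * rho(c^-1) = [[10, 3], [3, 1]]  ->  [[159956, 48935], [348337, 106566]]
... * rho(b) = [[3, -1], [-2, 1]]  ->  [[381998, -111021], [831879, -241771]]
... * rho(c) = [[1, -3], [-3, 10]]  ->  [[715061, -2256204], [1557192, -4913347]]
... * rho(a^-1) = [[-5, 2], [7, -3]]  ->  [[-19368733, 8198734], [-42179389, 17854425]]
... * rho(c^-1) = [[10, 3], [3, 1]]  ->  [[-169091128, -49907465], [-368230615, -108683742]]
... * rho(c^-1) = [[10, 3], [3, 1]]  ->  [[-1840633675, -557180849], [-4008357376, -1213375587]]
tr = -1840633675 + -1213375587 = -3054009262

-3054009262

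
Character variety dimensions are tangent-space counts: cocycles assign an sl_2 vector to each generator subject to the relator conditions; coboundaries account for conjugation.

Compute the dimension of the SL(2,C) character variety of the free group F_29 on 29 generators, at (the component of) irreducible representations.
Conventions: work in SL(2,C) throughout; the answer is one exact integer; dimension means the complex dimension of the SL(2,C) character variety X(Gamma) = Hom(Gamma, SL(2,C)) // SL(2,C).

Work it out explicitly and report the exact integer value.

The free group F_29: 29 generators, no relators.
So Z^1 = (sl_2)^29 in full: dim Z^1 = 87.
At an irreducible rho the centralizer of the image in sl_2 is 0, so the coboundary map sl_2 -> Z^1 is injective: dim B^1 = 3.
Therefore dim X = 87 - 3 = 84.

84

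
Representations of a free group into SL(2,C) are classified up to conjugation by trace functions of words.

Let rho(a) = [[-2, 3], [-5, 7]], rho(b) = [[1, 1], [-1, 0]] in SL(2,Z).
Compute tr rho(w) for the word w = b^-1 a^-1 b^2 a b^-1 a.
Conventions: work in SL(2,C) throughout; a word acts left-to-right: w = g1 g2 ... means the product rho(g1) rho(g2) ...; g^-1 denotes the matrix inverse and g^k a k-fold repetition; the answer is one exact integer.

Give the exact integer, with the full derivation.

rho(b^-1) = [[0, -1], [1, 1]]
... * rho(a^-1) = [[7, -3], [5, -2]]  ->  [[-5, 2], [12, -5]]
... * rho(b) = [[1, 1], [-1, 0]]  ->  [[-7, -5], [17, 12]]
... * rho(b) = [[1, 1], [-1, 0]]  ->  [[-2, -7], [5, 17]]
... * rho(a) = [[-2, 3], [-5, 7]]  ->  [[39, -55], [-95, 134]]
... * rho(b^-1) = [[0, -1], [1, 1]]  ->  [[-55, -94], [134, 229]]
... * rho(a) = [[-2, 3], [-5, 7]]  ->  [[580, -823], [-1413, 2005]]
tr = 580 + 2005 = 2585

2585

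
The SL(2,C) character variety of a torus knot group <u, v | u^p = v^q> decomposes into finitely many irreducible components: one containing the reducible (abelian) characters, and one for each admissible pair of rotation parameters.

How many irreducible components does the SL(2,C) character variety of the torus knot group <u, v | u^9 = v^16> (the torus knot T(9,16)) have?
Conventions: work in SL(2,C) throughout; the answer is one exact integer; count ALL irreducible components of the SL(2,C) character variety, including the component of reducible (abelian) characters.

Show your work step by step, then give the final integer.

61

Gamma = < u, v | u^9 = v^16 > (torus knot T(9,16)); the central element u^9 = v^16 acts as +I or -I in any irreducible SL(2,C) representation.
This locks tr(u) to 2*cos(pi*alpha/9), alpha in 1..8, and tr(v) to 2*cos(pi*beta/16), beta in 1..15, on each component of irreducible characters.
Consistency of u^9 = (-1)^alpha I with v^16 = (-1)^beta I forces alpha = beta (mod 2).
Counting: 4 odd alphas x 8 odd betas + 4 even alphas x 7 even betas = 32 + 28 = 60.
components with irreducible characters: 60; plus the single component of reducible (abelian) characters: total 61.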